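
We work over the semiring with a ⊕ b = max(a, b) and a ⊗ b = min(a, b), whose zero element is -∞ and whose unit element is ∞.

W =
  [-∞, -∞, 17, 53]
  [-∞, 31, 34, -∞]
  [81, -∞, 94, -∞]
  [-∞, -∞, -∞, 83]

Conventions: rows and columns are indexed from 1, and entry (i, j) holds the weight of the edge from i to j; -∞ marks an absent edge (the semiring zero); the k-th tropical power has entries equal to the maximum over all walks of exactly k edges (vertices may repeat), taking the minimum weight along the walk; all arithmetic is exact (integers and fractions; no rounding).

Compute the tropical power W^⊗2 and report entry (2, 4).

W^⊗2:
  [17, -∞, 17, 53]
  [34, 31, 34, -∞]
  [81, -∞, 94, 53]
  [-∞, -∞, -∞, 83]
Key observation: no walk of exactly 2 edges connects these vertices, so the entry is the semiring zero.
Answer: (W^⊗2)[2][4] = -∞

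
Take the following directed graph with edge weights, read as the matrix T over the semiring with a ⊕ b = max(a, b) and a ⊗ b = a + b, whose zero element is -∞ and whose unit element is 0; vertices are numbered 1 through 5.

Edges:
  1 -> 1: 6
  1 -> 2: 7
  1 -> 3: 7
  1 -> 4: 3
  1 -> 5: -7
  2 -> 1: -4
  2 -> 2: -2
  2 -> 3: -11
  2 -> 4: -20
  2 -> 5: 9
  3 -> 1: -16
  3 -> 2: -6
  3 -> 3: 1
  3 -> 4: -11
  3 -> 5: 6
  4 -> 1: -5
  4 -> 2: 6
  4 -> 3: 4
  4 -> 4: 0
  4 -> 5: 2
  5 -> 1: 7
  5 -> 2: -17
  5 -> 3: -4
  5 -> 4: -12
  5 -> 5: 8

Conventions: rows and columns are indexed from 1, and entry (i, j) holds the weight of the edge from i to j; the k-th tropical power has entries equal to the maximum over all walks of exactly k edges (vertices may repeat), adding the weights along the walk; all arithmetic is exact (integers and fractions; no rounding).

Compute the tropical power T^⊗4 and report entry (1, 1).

T^⊗2:
  [12, 13, 13, 9, 16]
  [16, 3, 5, -1, 17]
  [13, -5, 2, -6, 14]
  [9, 6, 5, 0, 15]
  [15, 14, 14, 10, 16]
T^⊗3:
  [23, 19, 19, 15, 24]
  [24, 23, 23, 19, 25]
  [21, 20, 20, 16, 22]
  [22, 16, 16, 12, 23]
  [23, 22, 22, 18, 24]
T^⊗4:
  [31, 30, 30, 26, 32]
  [32, 31, 31, 27, 33]
  [29, 28, 28, 24, 30]
  [30, 29, 29, 25, 31]
  [31, 30, 30, 26, 32]
Key observation: the optimum is the walk 1->2->5->5->1, with weight 7 + 9 + 8 + 7 = 31.
Optimal value attained by: walk 1->2->5->5->1.
Answer: (T^⊗4)[1][1] = 31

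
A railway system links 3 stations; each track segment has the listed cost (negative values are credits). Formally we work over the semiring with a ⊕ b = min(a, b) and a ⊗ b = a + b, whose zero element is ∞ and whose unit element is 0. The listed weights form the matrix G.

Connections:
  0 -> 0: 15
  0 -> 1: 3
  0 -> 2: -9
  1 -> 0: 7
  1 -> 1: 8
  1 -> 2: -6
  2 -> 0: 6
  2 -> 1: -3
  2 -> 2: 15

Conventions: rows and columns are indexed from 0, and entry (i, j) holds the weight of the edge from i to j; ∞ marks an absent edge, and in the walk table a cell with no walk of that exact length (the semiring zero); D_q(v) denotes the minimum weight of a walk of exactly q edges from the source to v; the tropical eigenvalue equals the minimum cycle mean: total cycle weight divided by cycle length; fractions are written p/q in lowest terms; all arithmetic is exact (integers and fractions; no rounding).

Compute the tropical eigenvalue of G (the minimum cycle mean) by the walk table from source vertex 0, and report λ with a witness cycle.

q=0: [0, ∞, ∞]
q=1: [15, 3, -9]
q=2: [-3, -12, -3]
q=3: [-5, -6, -18]
Optimal cycle mean attained by: cycle 1->2->1, total (-6) + (-3), length 2.
Answer: λ = -9/2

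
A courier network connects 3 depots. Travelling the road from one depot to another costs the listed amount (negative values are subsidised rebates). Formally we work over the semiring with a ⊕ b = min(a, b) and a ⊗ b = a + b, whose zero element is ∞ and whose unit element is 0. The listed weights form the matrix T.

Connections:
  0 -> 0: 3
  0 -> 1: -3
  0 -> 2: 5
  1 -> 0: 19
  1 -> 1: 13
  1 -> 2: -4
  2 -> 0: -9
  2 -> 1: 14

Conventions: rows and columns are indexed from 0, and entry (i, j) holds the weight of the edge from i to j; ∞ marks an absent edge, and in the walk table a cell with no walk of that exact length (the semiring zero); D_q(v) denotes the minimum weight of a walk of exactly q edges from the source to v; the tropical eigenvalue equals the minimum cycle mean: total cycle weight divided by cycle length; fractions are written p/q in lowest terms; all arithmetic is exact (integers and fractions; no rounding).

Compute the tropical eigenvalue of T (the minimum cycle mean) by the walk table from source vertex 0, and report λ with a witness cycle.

q=0: [0, ∞, ∞]
q=1: [3, -3, 5]
q=2: [-4, 0, -7]
q=3: [-16, -7, -4]
Optimal cycle mean attained by: cycle 0->1->2->0, total (-3) + (-4) + (-9), length 3.
Answer: λ = -16/3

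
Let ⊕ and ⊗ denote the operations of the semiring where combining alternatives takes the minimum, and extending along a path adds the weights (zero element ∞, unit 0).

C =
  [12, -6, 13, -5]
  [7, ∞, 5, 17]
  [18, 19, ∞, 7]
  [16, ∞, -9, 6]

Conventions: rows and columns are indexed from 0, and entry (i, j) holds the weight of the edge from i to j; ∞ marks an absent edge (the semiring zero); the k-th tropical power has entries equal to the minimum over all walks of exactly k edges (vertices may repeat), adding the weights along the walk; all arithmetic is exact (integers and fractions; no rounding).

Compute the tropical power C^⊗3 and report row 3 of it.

C^⊗2:
  [1, 6, -14, 1]
  [19, 1, 8, 2]
  [23, 12, -2, 13]
  [9, 10, -3, -2]
C^⊗3:
  [4, -5, -8, -7]
  [8, 13, -7, 8]
  [16, 17, 4, 5]
  [14, 3, -11, 4]
Answer: row 3 of C^⊗3 = [14, 3, -11, 4]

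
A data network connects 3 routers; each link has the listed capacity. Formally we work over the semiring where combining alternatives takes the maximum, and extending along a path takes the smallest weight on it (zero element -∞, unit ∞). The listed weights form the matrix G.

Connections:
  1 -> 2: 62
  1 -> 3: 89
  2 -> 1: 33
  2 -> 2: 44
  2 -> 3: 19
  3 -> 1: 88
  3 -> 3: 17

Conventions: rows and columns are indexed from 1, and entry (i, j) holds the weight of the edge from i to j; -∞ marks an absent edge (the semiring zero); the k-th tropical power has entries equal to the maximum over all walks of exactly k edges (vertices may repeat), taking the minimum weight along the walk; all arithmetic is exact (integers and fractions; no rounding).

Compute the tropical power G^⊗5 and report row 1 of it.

G^⊗2:
  [88, 44, 19]
  [33, 44, 33]
  [17, 62, 88]
G^⊗3:
  [33, 62, 88]
  [33, 44, 33]
  [88, 44, 19]
G^⊗4:
  [88, 44, 33]
  [33, 44, 33]
  [33, 62, 88]
G^⊗5:
  [33, 62, 88]
  [33, 44, 33]
  [88, 44, 33]
Answer: row 1 of G^⊗5 = [33, 62, 88]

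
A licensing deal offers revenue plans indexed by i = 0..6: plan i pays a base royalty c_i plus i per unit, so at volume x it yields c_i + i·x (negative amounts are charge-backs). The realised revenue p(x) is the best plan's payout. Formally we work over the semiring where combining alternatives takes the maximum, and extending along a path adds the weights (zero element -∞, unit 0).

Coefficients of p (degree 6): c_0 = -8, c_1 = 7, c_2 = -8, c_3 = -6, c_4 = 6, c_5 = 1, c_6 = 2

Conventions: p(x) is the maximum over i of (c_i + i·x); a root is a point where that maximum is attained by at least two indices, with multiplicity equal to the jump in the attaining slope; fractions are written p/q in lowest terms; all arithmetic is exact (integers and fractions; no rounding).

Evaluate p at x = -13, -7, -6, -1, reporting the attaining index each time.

p(-13) = max(-8+0·(-13)=-8, 7+1·(-13)=-6, -8+2·(-13)=-34, -6+3·(-13)=-45, 6+4·(-13)=-46, 1+5·(-13)=-64, 2+6·(-13)=-76) = -6 (attained by i=1)
p(-7) = max(-8+0·(-7)=-8, 7+1·(-7)=0, -8+2·(-7)=-22, -6+3·(-7)=-27, 6+4·(-7)=-22, 1+5·(-7)=-34, 2+6·(-7)=-40) = 0 (attained by i=1)
p(-6) = max(-8+0·(-6)=-8, 7+1·(-6)=1, -8+2·(-6)=-20, -6+3·(-6)=-24, 6+4·(-6)=-18, 1+5·(-6)=-29, 2+6·(-6)=-34) = 1 (attained by i=1)
p(-1) = max(-8+0·(-1)=-8, 7+1·(-1)=6, -8+2·(-1)=-10, -6+3·(-1)=-9, 6+4·(-1)=2, 1+5·(-1)=-4, 2+6·(-1)=-4) = 6 (attained by i=1)
Answer: p(-13) = -6; p(-7) = 0; p(-6) = 1; p(-1) = 6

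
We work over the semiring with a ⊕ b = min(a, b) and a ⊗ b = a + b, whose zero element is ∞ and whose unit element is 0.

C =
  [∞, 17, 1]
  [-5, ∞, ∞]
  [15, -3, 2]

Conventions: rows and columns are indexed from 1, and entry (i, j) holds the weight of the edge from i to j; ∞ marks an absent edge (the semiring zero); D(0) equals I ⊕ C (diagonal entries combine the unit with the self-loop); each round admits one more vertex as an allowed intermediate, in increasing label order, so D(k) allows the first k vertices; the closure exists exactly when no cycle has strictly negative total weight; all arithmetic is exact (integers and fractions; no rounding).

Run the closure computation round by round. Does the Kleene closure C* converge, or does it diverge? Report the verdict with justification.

D(0):
  [0, 17, 1]
  [-5, 0, ∞]
  [15, -3, 0]
D(1):
  [0, 17, 1]
  [-5, 0, -4]
  [15, -3, 0]
Detection: at round 2, diagonal entry (3, 3) turns strictly negative.
Key observation: the cycle 3->2->1->3 has total weight (-3) + (-5) + 1, which is strictly negative.
Answer: DIVERGES — negative cycle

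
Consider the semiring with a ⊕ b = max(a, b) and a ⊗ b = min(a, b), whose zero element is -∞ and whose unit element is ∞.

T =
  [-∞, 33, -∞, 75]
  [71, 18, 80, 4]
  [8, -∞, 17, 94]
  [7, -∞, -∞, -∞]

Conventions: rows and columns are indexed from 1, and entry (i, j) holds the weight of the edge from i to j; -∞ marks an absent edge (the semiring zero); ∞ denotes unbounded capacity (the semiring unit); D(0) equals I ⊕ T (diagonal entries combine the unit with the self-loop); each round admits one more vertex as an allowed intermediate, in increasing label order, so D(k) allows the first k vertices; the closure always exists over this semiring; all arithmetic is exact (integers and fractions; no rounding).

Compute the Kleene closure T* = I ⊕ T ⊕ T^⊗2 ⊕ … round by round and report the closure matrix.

D(0):
  [∞, 33, -∞, 75]
  [71, ∞, 80, 4]
  [8, -∞, ∞, 94]
  [7, -∞, -∞, ∞]
D(1):
  [∞, 33, -∞, 75]
  [71, ∞, 80, 71]
  [8, 8, ∞, 94]
  [7, 7, -∞, ∞]
D(2):
  [∞, 33, 33, 75]
  [71, ∞, 80, 71]
  [8, 8, ∞, 94]
  [7, 7, 7, ∞]
D(3):
  [∞, 33, 33, 75]
  [71, ∞, 80, 80]
  [8, 8, ∞, 94]
  [7, 7, 7, ∞]
D(4):
  [∞, 33, 33, 75]
  [71, ∞, 80, 80]
  [8, 8, ∞, 94]
  [7, 7, 7, ∞]
Answer: T* = [[∞, 33, 33, 75], [71, ∞, 80, 80], [8, 8, ∞, 94], [7, 7, 7, ∞]]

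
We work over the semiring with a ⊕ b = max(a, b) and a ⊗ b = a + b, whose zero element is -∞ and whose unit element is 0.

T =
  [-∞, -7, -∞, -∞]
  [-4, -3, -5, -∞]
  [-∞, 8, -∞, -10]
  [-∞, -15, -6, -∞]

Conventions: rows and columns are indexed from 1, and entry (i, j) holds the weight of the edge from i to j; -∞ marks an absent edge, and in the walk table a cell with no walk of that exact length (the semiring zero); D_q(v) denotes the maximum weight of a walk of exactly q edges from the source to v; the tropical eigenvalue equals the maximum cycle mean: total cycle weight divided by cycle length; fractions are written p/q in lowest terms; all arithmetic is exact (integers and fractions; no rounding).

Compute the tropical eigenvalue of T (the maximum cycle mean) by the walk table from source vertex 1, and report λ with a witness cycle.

q=0: [0, -∞, -∞, -∞]
q=1: [-∞, -7, -∞, -∞]
q=2: [-11, -10, -12, -∞]
q=3: [-14, -4, -15, -22]
q=4: [-8, -7, -9, -25]
Optimal cycle mean attained by: cycle 2->3->2, total (-5) + 8, length 2.
Answer: λ = 3/2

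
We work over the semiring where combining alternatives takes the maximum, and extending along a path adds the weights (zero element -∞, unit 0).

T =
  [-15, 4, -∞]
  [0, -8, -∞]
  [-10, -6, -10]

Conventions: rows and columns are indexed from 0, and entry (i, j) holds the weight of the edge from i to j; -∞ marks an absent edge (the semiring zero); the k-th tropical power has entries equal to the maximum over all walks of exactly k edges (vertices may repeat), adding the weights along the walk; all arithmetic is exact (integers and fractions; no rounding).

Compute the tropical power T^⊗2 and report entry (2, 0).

T^⊗2:
  [4, -4, -∞]
  [-8, 4, -∞]
  [-6, -6, -20]
Key observation: the optimum is the walk 2->1->0, with weight (-6) + 0 = -6.
Optimal value attained by: walk 2->1->0.
Answer: (T^⊗2)[2][0] = -6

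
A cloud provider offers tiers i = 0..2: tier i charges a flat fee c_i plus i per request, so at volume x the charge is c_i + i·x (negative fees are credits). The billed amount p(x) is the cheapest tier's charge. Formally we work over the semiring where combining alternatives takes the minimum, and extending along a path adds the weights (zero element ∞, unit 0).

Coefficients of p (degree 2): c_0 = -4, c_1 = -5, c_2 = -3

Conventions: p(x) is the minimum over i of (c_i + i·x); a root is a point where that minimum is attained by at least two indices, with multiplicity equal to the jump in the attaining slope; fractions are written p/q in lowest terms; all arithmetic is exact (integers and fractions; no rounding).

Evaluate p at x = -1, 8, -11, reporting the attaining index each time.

p(-1) = min(-4+0·(-1)=-4, -5+1·(-1)=-6, -3+2·(-1)=-5) = -6 (attained by i=1)
p(8) = min(-4+0·8=-4, -5+1·8=3, -3+2·8=13) = -4 (attained by i=0)
p(-11) = min(-4+0·(-11)=-4, -5+1·(-11)=-16, -3+2·(-11)=-25) = -25 (attained by i=2)
Answer: p(-1) = -6; p(8) = -4; p(-11) = -25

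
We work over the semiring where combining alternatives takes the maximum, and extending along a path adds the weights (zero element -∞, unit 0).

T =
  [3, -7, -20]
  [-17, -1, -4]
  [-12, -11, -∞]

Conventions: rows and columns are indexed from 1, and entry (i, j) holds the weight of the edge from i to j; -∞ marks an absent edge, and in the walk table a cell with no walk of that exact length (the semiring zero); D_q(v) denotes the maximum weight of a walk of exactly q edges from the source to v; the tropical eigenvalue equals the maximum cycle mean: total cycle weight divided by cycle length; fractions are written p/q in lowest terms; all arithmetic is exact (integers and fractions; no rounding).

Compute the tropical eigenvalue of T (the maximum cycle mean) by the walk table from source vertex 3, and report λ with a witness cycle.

q=0: [-∞, -∞, 0]
q=1: [-12, -11, -∞]
q=2: [-9, -12, -15]
q=3: [-6, -13, -16]
Optimal cycle mean attained by: cycle 1->1, total 3, length 1.
Answer: λ = 3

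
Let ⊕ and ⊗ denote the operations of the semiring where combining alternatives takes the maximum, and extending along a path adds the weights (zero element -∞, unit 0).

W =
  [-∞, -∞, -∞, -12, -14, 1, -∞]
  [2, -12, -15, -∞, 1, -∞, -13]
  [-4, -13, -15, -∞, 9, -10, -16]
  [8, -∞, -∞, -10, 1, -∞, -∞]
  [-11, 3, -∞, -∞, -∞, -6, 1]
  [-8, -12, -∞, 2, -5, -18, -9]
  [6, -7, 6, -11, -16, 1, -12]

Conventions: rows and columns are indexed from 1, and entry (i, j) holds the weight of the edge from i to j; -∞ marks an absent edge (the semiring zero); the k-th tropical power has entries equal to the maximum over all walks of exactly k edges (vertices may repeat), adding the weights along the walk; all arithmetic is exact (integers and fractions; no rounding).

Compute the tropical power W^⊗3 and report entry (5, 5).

W^⊗2:
  [-4, -11, -∞, 3, -4, -17, -8]
  [-7, 4, -7, -10, -6, 3, 2]
  [-2, 12, -10, -8, -6, 3, 10]
  [-2, 4, -∞, -4, -6, 9, 2]
  [7, -6, 7, -4, 4, 2, -10]
  [10, -2, -3, -8, 3, -7, -4]
  [2, -7, -6, 3, 15, 7, -8]
W^⊗3:
  [11, -1, -2, -7, 4, -3, -3]
  [8, -3, 8, 5, 5, 3, -5]
  [16, 3, 16, 5, 13, 11, -1]
  [8, -3, 8, 11, 5, 3, 0]
  [4, 7, -4, 4, 16, 8, 5]
  [2, 6, 2, -2, 6, 11, 4]
  [11, 18, -2, 9, 4, 9, 16]
Key observation: the optimum is the walk 5->7->3->5, with weight 1 + 6 + 9 = 16.
Optimal value attained by: walk 5->7->3->5.
Answer: (W^⊗3)[5][5] = 16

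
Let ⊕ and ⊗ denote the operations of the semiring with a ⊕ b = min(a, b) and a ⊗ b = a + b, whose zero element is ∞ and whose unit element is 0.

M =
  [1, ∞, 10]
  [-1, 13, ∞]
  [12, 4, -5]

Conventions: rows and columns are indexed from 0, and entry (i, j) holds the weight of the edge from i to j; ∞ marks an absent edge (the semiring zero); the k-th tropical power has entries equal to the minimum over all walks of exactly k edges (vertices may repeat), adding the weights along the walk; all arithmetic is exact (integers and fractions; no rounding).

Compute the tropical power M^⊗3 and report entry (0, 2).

M^⊗2:
  [2, 14, 5]
  [0, 26, 9]
  [3, -1, -10]
M^⊗3:
  [3, 9, 0]
  [1, 13, 4]
  [-2, -6, -15]
Key observation: the optimum is the walk 0->2->2->2, with weight 10 + (-5) + (-5) = 0.
Optimal value attained by: walk 0->2->2->2.
Answer: (M^⊗3)[0][2] = 0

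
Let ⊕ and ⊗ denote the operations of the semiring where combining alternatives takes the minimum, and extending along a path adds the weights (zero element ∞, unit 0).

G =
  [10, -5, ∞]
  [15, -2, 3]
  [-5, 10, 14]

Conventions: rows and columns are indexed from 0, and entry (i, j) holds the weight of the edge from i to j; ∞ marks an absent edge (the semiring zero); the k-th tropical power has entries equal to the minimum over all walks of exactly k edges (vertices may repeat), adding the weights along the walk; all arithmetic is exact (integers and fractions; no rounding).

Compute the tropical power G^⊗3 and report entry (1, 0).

G^⊗2:
  [10, -7, -2]
  [-2, -4, 1]
  [5, -10, 13]
G^⊗3:
  [-7, -9, -4]
  [-4, -7, -1]
  [5, -12, -7]
Key observation: the optimum is the walk 1->1->2->0, with weight (-2) + 3 + (-5) = -4.
Optimal value attained by: walk 1->1->2->0.
Answer: (G^⊗3)[1][0] = -4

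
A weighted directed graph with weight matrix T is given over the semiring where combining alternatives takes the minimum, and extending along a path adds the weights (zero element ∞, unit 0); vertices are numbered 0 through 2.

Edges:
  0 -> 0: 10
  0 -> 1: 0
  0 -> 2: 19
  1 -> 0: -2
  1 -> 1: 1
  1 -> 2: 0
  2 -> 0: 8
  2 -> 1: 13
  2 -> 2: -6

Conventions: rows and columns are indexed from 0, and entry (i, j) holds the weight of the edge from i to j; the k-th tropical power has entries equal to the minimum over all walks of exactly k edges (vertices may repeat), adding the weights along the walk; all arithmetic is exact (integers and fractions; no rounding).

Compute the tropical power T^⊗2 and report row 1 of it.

T^⊗2:
  [-2, 1, 0]
  [-1, -2, -6]
  [2, 7, -12]
Answer: row 1 of T^⊗2 = [-1, -2, -6]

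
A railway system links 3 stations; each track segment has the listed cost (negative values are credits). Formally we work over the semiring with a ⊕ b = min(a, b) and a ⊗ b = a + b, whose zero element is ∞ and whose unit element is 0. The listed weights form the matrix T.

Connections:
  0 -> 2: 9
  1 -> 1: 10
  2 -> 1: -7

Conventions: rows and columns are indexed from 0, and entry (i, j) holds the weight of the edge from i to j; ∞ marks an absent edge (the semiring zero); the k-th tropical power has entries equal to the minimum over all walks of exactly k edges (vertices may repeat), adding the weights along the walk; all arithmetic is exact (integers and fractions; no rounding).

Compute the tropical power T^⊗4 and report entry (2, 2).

T^⊗2:
  [∞, 2, ∞]
  [∞, 20, ∞]
  [∞, 3, ∞]
T^⊗3:
  [∞, 12, ∞]
  [∞, 30, ∞]
  [∞, 13, ∞]
T^⊗4:
  [∞, 22, ∞]
  [∞, 40, ∞]
  [∞, 23, ∞]
Key observation: no walk of exactly 4 edges connects these vertices, so the entry is the semiring zero.
Answer: (T^⊗4)[2][2] = ∞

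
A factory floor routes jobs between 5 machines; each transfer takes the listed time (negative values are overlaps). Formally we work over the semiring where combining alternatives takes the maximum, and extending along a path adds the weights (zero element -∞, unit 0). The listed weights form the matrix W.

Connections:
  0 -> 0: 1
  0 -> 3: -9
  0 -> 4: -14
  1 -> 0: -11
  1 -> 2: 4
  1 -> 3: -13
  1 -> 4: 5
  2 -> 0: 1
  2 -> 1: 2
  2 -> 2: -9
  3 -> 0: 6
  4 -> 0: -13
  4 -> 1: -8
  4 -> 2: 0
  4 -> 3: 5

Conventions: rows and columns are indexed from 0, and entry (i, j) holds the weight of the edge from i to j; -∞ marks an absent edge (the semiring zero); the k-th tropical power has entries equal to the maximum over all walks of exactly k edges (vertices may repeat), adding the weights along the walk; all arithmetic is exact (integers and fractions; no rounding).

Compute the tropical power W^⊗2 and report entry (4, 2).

W^⊗2:
  [2, -22, -14, -8, -13]
  [5, 6, 5, 10, -25]
  [2, -7, 6, -8, 7]
  [7, -∞, -∞, -3, -8]
  [11, 2, -4, -21, -3]
Key observation: the optimum is the walk 4->1->2, with weight (-8) + 4 = -4.
Optimal value attained by: walk 4->1->2.
Answer: (W^⊗2)[4][2] = -4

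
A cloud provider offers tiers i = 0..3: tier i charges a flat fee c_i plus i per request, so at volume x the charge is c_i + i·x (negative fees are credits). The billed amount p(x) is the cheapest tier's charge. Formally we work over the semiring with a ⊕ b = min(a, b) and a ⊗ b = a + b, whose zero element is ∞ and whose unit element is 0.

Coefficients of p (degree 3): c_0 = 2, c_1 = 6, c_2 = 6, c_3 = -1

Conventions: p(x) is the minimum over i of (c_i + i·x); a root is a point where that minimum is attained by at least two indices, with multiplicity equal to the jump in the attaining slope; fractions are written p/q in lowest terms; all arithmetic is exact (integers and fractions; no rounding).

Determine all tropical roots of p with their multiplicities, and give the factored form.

hull edge (i=0, c=2) to (i=3, c=-1): slope -1, span 3
Factored form: p(x) = -1 ⊗ (x ⊕ 1) ⊗ (x ⊕ 1) ⊗ (x ⊕ 1)
Answer: roots = 1 (mult 3)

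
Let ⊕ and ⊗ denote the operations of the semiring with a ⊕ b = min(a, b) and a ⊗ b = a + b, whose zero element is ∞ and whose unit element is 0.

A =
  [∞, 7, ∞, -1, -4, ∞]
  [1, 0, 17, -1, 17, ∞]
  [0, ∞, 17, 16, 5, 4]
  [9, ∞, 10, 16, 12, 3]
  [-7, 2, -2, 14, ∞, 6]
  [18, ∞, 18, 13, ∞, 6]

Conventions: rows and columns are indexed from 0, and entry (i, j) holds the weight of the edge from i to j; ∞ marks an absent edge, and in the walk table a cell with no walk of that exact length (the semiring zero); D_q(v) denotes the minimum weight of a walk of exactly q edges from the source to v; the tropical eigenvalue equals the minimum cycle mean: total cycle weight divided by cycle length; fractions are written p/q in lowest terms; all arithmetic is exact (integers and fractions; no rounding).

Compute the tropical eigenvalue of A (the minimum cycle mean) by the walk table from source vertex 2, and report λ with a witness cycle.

q=0: [∞, ∞, 0, ∞, ∞, ∞]
q=1: [0, ∞, 17, 16, 5, 4]
q=2: [-2, 7, 3, -1, -4, 10]
q=3: [-11, -2, -6, -3, -6, 2]
q=4: [-13, -4, -8, -12, -15, -2]
q=5: [-22, -13, -17, -14, -17, -9]
q=6: [-24, -15, -19, -23, -26, -13]
Optimal cycle mean attained by: cycle 0->4->0, total (-4) + (-7), length 2.
Answer: λ = -11/2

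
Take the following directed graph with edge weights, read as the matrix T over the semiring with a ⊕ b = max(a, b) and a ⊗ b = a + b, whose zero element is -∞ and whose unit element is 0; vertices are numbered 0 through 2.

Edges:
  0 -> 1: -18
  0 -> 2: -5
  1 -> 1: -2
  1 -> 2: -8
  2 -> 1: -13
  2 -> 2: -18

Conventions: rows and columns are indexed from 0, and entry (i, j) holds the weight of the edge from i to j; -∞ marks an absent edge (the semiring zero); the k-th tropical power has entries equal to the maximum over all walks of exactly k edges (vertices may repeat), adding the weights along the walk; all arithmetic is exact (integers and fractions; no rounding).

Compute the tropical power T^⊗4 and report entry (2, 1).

T^⊗2:
  [-∞, -18, -23]
  [-∞, -4, -10]
  [-∞, -15, -21]
T^⊗3:
  [-∞, -20, -26]
  [-∞, -6, -12]
  [-∞, -17, -23]
T^⊗4:
  [-∞, -22, -28]
  [-∞, -8, -14]
  [-∞, -19, -25]
Key observation: the optimum is the walk 2->1->1->1->1, with weight (-13) + (-2) + (-2) + (-2) = -19.
Optimal value attained by: walk 2->1->1->1->1.
Answer: (T^⊗4)[2][1] = -19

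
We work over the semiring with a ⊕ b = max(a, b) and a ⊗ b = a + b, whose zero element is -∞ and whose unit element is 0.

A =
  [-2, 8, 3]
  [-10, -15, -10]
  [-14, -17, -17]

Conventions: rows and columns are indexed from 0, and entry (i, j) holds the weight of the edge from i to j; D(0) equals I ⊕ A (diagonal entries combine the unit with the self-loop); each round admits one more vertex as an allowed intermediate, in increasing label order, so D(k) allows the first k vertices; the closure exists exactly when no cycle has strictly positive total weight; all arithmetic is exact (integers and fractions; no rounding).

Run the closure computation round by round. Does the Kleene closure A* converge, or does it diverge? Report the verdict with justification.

D(0):
  [0, 8, 3]
  [-10, 0, -10]
  [-14, -17, 0]
D(1):
  [0, 8, 3]
  [-10, 0, -7]
  [-14, -6, 0]
D(2):
  [0, 8, 3]
  [-10, 0, -7]
  [-14, -6, 0]
D(3):
  [0, 8, 3]
  [-10, 0, -7]
  [-14, -6, 0]
Key observation: every diagonal entry stays at the unit through all rounds, so no improving cycle exists.
Answer: CONVERGES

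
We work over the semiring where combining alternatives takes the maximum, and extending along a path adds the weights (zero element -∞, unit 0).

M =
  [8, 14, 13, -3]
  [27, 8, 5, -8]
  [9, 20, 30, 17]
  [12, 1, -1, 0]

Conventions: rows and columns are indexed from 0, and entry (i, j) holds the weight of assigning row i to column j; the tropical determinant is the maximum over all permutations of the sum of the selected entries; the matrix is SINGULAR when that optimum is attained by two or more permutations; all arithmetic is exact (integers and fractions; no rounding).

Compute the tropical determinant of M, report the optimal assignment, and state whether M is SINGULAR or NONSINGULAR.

σ = (0, 1, 2, 3): 8 + 8 + 30 + 0 = 46
σ = (0, 1, 3, 2): 8 + 8 + 17 + (-1) = 32
σ = (0, 2, 1, 3): 8 + 5 + 20 + 0 = 33
σ = (0, 2, 3, 1): 8 + 5 + 17 + 1 = 31
σ = (0, 3, 1, 2): 8 + (-8) + 20 + (-1) = 19
σ = (0, 3, 2, 1): 8 + (-8) + 30 + 1 = 31
σ = (1, 0, 2, 3): 14 + 27 + 30 + 0 = 71
σ = (1, 0, 3, 2): 14 + 27 + 17 + (-1) = 57
σ = (1, 2, 0, 3): 14 + 5 + 9 + 0 = 28
σ = (1, 2, 3, 0): 14 + 5 + 17 + 12 = 48
σ = (1, 3, 0, 2): 14 + (-8) + 9 + (-1) = 14
σ = (1, 3, 2, 0): 14 + (-8) + 30 + 12 = 48
σ = (2, 0, 1, 3): 13 + 27 + 20 + 0 = 60
σ = (2, 0, 3, 1): 13 + 27 + 17 + 1 = 58
σ = (2, 1, 0, 3): 13 + 8 + 9 + 0 = 30
σ = (2, 1, 3, 0): 13 + 8 + 17 + 12 = 50
σ = (2, 3, 0, 1): 13 + (-8) + 9 + 1 = 15
σ = (2, 3, 1, 0): 13 + (-8) + 20 + 12 = 37
σ = (3, 0, 1, 2): (-3) + 27 + 20 + (-1) = 43
σ = (3, 0, 2, 1): (-3) + 27 + 30 + 1 = 55
σ = (3, 1, 0, 2): (-3) + 8 + 9 + (-1) = 13
σ = (3, 1, 2, 0): (-3) + 8 + 30 + 12 = 47
σ = (3, 2, 0, 1): (-3) + 5 + 9 + 1 = 12
σ = (3, 2, 1, 0): (-3) + 5 + 20 + 12 = 34
Optimal value attained by: σ = (1, 0, 2, 3).
Answer: det⊕(M) = 71; verdict: NONSINGULAR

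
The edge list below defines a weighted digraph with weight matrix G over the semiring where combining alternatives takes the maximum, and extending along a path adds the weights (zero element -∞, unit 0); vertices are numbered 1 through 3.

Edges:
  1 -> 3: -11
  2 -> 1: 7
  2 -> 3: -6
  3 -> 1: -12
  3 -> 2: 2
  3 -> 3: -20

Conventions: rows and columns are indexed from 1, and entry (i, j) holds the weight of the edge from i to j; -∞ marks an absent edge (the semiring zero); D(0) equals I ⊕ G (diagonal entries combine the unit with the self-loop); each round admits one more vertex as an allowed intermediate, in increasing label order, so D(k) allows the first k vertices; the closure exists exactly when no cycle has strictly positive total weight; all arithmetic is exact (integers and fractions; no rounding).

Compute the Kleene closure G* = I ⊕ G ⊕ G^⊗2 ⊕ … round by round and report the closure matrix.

D(0):
  [0, -∞, -11]
  [7, 0, -6]
  [-12, 2, 0]
D(1):
  [0, -∞, -11]
  [7, 0, -4]
  [-12, 2, 0]
D(2):
  [0, -∞, -11]
  [7, 0, -4]
  [9, 2, 0]
D(3):
  [0, -9, -11]
  [7, 0, -4]
  [9, 2, 0]
Answer: G* = [[0, -9, -11], [7, 0, -4], [9, 2, 0]]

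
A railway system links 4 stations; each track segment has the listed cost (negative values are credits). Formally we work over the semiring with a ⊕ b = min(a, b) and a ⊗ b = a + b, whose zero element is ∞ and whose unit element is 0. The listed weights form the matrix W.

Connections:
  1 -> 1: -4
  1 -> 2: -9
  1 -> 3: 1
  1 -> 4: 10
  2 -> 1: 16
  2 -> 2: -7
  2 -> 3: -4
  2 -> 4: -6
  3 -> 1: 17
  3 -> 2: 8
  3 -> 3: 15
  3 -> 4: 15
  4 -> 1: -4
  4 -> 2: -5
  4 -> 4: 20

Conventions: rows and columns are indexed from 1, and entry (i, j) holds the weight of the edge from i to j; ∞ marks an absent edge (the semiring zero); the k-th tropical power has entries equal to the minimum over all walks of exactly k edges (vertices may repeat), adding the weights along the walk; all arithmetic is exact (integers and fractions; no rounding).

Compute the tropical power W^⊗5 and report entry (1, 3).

W^⊗2:
  [-8, -16, -13, -15]
  [-10, -14, -11, -13]
  [11, 1, 4, 2]
  [-8, -13, -9, -11]
W^⊗3:
  [-19, -23, -20, -22]
  [-17, -21, -18, -20]
  [-2, -6, -3, -5]
  [-15, -20, -17, -19]
W^⊗4:
  [-26, -30, -27, -29]
  [-24, -28, -25, -27]
  [-9, -13, -10, -12]
  [-23, -27, -24, -26]
W^⊗5:
  [-33, -37, -34, -36]
  [-31, -35, -32, -34]
  [-16, -20, -17, -19]
  [-30, -34, -31, -33]
Key observation: the optimum is the walk 1->2->2->2->2->3, with weight (-9) + (-7) + (-7) + (-7) + (-4) = -34.
Optimal value attained by: walk 1->2->2->2->2->3.
Answer: (W^⊗5)[1][3] = -34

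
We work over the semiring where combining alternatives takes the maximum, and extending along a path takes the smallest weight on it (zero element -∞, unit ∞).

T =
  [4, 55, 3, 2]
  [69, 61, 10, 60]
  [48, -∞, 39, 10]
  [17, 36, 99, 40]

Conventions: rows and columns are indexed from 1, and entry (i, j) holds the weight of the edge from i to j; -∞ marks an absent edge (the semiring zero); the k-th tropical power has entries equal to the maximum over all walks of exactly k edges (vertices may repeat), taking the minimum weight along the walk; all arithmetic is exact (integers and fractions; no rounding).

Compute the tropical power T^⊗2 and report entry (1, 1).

T^⊗2:
  [55, 55, 10, 55]
  [61, 61, 60, 60]
  [39, 48, 39, 10]
  [48, 36, 40, 40]
Key observation: the optimum is the walk 1->2->1, with weight 55 min 69 = 55.
Optimal value attained by: walk 1->2->1.
Answer: (T^⊗2)[1][1] = 55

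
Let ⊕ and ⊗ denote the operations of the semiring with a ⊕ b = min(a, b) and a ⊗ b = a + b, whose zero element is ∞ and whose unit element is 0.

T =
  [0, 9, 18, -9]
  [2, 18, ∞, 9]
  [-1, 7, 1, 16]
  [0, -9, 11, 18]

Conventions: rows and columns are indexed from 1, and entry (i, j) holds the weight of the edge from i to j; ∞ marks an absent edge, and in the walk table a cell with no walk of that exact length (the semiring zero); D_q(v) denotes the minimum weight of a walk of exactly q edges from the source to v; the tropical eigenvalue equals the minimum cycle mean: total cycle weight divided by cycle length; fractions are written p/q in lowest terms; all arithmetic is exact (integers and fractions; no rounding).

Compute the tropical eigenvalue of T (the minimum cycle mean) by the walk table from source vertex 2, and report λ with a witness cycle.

q=0: [∞, 0, ∞, ∞]
q=1: [2, 18, ∞, 9]
q=2: [2, 0, 20, -7]
q=3: [-7, -16, 4, -7]
q=4: [-14, -16, 4, -16]
Optimal cycle mean attained by: cycle 1->4->2->1, total (-9) + (-9) + 2, length 3.
Answer: λ = -16/3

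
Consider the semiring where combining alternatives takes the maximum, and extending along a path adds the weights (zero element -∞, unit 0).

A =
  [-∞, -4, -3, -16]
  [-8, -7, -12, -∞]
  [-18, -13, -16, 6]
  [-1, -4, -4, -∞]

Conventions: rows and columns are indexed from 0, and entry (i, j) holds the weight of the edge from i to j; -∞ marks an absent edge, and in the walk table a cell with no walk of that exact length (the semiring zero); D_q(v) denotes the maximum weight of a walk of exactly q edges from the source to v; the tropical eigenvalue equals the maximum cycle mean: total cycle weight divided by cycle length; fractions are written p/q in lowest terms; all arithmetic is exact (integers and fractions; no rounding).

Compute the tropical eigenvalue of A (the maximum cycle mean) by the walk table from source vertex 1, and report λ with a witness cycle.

q=0: [-∞, 0, -∞, -∞]
q=1: [-8, -7, -12, -∞]
q=2: [-15, -12, -11, -6]
q=3: [-7, -10, -10, -5]
q=4: [-6, -9, -9, -4]
Optimal cycle mean attained by: cycle 2->3->2, total 6 + (-4), length 2.
Answer: λ = 1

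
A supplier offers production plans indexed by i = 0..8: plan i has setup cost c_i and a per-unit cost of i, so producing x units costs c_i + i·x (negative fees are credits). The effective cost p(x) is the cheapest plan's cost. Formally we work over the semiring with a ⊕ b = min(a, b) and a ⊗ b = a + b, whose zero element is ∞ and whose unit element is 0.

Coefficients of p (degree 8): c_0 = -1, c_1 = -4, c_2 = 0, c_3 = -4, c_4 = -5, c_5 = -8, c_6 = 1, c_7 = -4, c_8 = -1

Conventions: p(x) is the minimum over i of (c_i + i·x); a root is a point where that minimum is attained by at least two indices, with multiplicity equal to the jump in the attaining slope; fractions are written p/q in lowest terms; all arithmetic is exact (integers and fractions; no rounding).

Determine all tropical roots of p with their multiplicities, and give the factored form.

hull edge (i=0, c=-1) to (i=1, c=-4): slope -3, span 1
hull edge (i=1, c=-4) to (i=5, c=-8): slope -1, span 4
hull edge (i=5, c=-8) to (i=7, c=-4): slope 2, span 2
hull edge (i=7, c=-4) to (i=8, c=-1): slope 3, span 1
Factored form: p(x) = -1 ⊗ (x ⊕ (-3)) ⊗ (x ⊕ (-2)) ⊗ (x ⊕ (-2)) ⊗ (x ⊕ 1) ⊗ (x ⊕ 1) ⊗ (x ⊕ 1) ⊗ (x ⊕ 1) ⊗ (x ⊕ 3)
Answer: roots = -3 (mult 1), -2 (mult 2), 1 (mult 4), 3 (mult 1)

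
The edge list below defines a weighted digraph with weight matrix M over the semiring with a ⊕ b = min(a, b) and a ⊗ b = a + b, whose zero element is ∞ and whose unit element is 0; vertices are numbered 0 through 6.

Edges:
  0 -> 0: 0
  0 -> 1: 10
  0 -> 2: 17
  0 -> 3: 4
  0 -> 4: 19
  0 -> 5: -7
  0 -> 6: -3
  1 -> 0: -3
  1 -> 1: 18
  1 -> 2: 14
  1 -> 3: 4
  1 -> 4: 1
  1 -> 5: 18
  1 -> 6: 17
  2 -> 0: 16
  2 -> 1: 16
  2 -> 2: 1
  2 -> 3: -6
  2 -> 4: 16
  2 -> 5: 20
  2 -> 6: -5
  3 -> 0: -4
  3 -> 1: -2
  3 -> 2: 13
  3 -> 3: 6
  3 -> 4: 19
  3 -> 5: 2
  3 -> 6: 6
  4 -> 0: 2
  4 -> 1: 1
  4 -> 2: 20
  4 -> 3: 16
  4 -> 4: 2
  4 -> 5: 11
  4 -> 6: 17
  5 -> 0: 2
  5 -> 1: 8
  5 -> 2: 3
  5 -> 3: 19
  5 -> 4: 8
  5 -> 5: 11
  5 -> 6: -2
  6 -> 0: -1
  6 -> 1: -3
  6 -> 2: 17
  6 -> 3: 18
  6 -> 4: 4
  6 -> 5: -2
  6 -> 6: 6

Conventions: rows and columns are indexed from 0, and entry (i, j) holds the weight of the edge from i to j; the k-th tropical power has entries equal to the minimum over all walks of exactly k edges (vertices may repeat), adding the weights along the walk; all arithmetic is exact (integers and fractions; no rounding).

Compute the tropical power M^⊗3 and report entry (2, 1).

M^⊗2:
  [-5, -6, -4, 4, 1, -7, -9]
  [-3, 2, 14, 1, 3, -10, -6]
  [-10, -8, 2, -5, -1, -7, -4]
  [-5, 3, 5, 0, -1, -11, -7]
  [-2, 3, 14, 5, 2, -5, -1]
  [-3, -5, 4, -3, 2, -5, -2]
  [-6, 3, 1, 1, -2, -8, -4]
M^⊗3:
  [-10, -12, -4, -10, -5, -12, -9]
  [-8, -9, -7, 1, -2, -10, -12]
  [-11, -7, -4, -6, -7, -17, -13]
  [-9, -10, -8, -1, -3, -12, -13]
  [-3, -4, -2, 2, 3, -9, -7]
  [-8, -5, -2, -2, -4, -10, -7]
  [-6, -7, -5, -5, 0, -13, -10]
Key observation: the optimum is the walk 2->2->3->1, with weight 1 + (-6) + (-2) = -7.
Optimal value attained by: walk 2->2->3->1.
Answer: (M^⊗3)[2][1] = -7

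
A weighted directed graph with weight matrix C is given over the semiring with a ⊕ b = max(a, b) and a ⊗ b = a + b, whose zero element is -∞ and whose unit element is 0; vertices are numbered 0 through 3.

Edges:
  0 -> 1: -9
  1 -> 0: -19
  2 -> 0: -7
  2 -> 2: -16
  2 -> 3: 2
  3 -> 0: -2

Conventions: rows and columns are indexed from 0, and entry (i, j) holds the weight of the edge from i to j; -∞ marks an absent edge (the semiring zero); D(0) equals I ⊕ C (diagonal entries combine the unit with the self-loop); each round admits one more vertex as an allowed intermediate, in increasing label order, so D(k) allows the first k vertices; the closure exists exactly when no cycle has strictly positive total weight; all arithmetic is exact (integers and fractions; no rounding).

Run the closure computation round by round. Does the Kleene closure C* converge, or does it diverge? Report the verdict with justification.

D(0):
  [0, -9, -∞, -∞]
  [-19, 0, -∞, -∞]
  [-7, -∞, 0, 2]
  [-2, -∞, -∞, 0]
D(1):
  [0, -9, -∞, -∞]
  [-19, 0, -∞, -∞]
  [-7, -16, 0, 2]
  [-2, -11, -∞, 0]
D(2):
  [0, -9, -∞, -∞]
  [-19, 0, -∞, -∞]
  [-7, -16, 0, 2]
  [-2, -11, -∞, 0]
D(3):
  [0, -9, -∞, -∞]
  [-19, 0, -∞, -∞]
  [-7, -16, 0, 2]
  [-2, -11, -∞, 0]
D(4):
  [0, -9, -∞, -∞]
  [-19, 0, -∞, -∞]
  [0, -9, 0, 2]
  [-2, -11, -∞, 0]
Key observation: every diagonal entry stays at the unit through all rounds, so no improving cycle exists.
Answer: CONVERGES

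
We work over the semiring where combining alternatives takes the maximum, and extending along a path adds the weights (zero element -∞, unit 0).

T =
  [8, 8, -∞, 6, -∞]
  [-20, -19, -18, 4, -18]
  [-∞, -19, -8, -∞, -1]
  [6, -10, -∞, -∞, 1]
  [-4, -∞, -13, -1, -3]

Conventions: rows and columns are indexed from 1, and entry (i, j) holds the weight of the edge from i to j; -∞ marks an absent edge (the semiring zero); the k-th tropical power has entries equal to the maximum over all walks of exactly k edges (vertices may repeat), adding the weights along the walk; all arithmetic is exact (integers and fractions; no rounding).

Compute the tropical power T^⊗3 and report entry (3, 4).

T^⊗2:
  [16, 16, -10, 14, 7]
  [10, -6, -26, -14, 5]
  [-5, -27, -14, -2, -4]
  [14, 14, -12, 12, -2]
  [5, 4, -16, 2, 0]
T^⊗3:
  [24, 24, -2, 22, 15]
  [18, 18, -8, 16, 2]
  [4, 3, -17, 1, -1]
  [22, 22, -4, 20, 13]
  [13, 13, -13, 11, 3]
Key observation: the optimum is the walk 3->5->1->4, with weight (-1) + (-4) + 6 = 1.
Optimal value attained by: walk 3->5->1->4.
Answer: (T^⊗3)[3][4] = 1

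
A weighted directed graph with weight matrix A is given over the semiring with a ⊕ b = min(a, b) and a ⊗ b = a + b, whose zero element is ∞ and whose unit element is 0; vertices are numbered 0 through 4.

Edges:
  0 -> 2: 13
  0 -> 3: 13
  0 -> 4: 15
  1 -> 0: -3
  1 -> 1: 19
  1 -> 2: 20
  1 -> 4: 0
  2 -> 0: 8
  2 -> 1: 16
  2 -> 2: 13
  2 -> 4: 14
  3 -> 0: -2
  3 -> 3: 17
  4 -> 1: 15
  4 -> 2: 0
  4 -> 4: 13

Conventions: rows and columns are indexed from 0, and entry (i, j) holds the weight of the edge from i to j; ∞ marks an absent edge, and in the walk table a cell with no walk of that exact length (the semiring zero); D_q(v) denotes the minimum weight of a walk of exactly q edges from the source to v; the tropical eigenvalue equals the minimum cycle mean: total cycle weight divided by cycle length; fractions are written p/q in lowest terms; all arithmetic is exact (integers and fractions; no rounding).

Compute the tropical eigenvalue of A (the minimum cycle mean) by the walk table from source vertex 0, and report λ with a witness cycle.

q=0: [0, ∞, ∞, ∞, ∞]
q=1: [∞, ∞, 13, 13, 15]
q=2: [11, 29, 15, 30, 27]
q=3: [23, 31, 24, 24, 26]
q=4: [22, 40, 26, 36, 31]
q=5: [34, 42, 31, 35, 37]
Optimal cycle mean attained by: cycle 1->4->2->1, total 0 + 0 + 16, length 3.
Answer: λ = 16/3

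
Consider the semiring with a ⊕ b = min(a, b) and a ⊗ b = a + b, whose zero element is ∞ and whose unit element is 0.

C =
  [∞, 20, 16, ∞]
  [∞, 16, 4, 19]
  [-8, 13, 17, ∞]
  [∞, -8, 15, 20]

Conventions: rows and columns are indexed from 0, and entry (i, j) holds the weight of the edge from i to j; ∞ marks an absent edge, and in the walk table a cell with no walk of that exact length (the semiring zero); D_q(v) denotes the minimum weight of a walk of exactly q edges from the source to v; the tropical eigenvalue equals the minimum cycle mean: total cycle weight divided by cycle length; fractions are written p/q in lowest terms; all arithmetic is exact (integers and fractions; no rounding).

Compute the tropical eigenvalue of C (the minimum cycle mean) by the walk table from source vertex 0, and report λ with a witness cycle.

q=0: [0, ∞, ∞, ∞]
q=1: [∞, 20, 16, ∞]
q=2: [8, 29, 24, 39]
q=3: [16, 28, 24, 48]
q=4: [16, 36, 32, 47]
Optimal cycle mean attained by: cycle 0->2->0, total 16 + (-8), length 2.
Answer: λ = 4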